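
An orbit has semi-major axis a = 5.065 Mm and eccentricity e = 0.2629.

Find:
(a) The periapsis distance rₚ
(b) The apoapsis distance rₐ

Convert to SI: a = 5.065 Mm = 5.065e+06 m.
(a) rₚ = a(1 − e) = 5.065e+06 · (1 − 0.2629) = 5.065e+06 · 0.7371 ≈ 3.733e+06 m = 3.733 Mm.
(b) rₐ = a(1 + e) = 5.065e+06 · (1 + 0.2629) = 5.065e+06 · 1.2629 ≈ 6.397e+06 m = 6.397 Mm.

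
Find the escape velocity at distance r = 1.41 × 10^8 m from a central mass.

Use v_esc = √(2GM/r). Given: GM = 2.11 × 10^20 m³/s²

Escape velocity comes from setting total energy to zero: ½v² − GM/r = 0 ⇒ v_esc = √(2GM / r).
v_esc = √(2 · 2.11e+20 / 1.41e+08) m/s ≈ 1.73e+06 m/s = 1730 km/s.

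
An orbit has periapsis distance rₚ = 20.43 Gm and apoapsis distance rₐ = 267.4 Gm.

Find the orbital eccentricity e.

Convert to SI: rₚ = 20.43 Gm = 2.043e+10 m; rₐ = 267.4 Gm = 2.674e+11 m.
e = (rₐ − rₚ) / (rₐ + rₚ).
e = (2.674e+11 − 2.043e+10) / (2.674e+11 + 2.043e+10) = 2.4697e+11 / 2.8783e+11 ≈ 0.858.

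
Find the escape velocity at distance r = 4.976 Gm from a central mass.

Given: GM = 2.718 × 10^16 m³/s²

Convert to SI: r = 4.976 Gm = 4.976e+09 m.
Escape velocity comes from setting total energy to zero: ½v² − GM/r = 0 ⇒ v_esc = √(2GM / r).
v_esc = √(2 · 2.718e+16 / 4.976e+09) m/s ≈ 3305 m/s = 3.305 km/s.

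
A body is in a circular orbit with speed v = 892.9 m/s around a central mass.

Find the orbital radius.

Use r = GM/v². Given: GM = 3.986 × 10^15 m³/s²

For a circular orbit, v² = GM / r, so r = GM / v².
r = 3.986e+15 / (892.9)² m ≈ 5e+09 m = 5 Gm.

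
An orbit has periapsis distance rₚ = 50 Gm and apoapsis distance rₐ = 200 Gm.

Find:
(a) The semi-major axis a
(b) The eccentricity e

Convert to SI: rₚ = 50 Gm = 5e+10 m; rₐ = 200 Gm = 2e+11 m.
(a) a = (rₚ + rₐ) / 2 = (5e+10 + 2e+11) / 2 ≈ 1.25e+11 m = 125 Gm.
(b) e = (rₐ − rₚ) / (rₐ + rₚ) = (2e+11 − 5e+10) / (2e+11 + 5e+10) ≈ 0.6.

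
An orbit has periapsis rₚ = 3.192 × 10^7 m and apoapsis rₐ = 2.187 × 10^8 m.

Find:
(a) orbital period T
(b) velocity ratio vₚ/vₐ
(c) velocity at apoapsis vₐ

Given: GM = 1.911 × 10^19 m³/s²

(a) With a = (rₚ + rₐ)/2 = 1.2531e+08 m, T = 2π √(a³/GM) = 2π √((1.2531e+08)³/1.911e+19) s ≈ 2016 s
(b) Conservation of angular momentum (rₚvₚ = rₐvₐ) gives vₚ/vₐ = rₐ/rₚ = 2.187e+08/3.192e+07 ≈ 6.852
(c) With a = (rₚ + rₐ)/2 = 1.2531e+08 m, vₐ = √(GM (2/rₐ − 1/a)) = √(1.911e+19 · (2/2.187e+08 − 1/1.2531e+08)) m/s ≈ 1.492e+05 m/s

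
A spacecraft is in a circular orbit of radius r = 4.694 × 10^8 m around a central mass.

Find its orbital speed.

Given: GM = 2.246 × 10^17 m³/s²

For a circular orbit, gravity supplies the centripetal force, so v = √(GM / r).
v = √(2.246e+17 / 4.694e+08) m/s ≈ 2.187e+04 m/s = 21.87 km/s.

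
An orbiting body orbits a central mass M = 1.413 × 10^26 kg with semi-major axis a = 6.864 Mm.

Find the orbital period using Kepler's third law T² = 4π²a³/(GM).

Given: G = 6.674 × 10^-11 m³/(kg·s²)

Convert to SI: a = 6.864 Mm = 6.864e+06 m.
GM = G · M = 6.674e-11 · 1.413e+26 = 9.43036e+15 m³/s².
Kepler's third law: T = 2π √(a³ / GM).
Substituting a = 6.864e+06 m and GM = 9.43036e+15 m³/s²:
T = 2π √((6.864e+06)³ / 9.43036e+15) s
T ≈ 1164 s = 19.39 minutes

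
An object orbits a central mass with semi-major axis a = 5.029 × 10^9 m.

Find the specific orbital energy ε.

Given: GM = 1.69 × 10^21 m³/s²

ε = −GM / (2a).
ε = −1.69e+21 / (2 · 5.029e+09) J/kg ≈ -1.68e+11 J/kg = -168 GJ/kg.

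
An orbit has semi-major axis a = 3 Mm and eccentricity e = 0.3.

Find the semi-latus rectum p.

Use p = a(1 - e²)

Convert to SI: a = 3 Mm = 3e+06 m.
p = a (1 − e²).
p = 3e+06 · (1 − (0.3)²) = 3e+06 · 0.91 ≈ 2.73e+06 m = 2.73 Mm.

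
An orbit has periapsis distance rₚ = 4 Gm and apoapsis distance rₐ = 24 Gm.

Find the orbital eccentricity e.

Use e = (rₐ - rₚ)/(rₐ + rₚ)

Convert to SI: rₚ = 4 Gm = 4e+09 m; rₐ = 24 Gm = 2.4e+10 m.
e = (rₐ − rₚ) / (rₐ + rₚ).
e = (2.4e+10 − 4e+09) / (2.4e+10 + 4e+09) = 2e+10 / 2.8e+10 ≈ 0.7143.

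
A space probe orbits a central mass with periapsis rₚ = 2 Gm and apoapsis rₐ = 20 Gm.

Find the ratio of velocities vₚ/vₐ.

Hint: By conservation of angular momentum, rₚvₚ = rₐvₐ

Convert to SI: rₚ = 2 Gm = 2e+09 m; rₐ = 20 Gm = 2e+10 m.
Conservation of angular momentum gives rₚvₚ = rₐvₐ, so vₚ/vₐ = rₐ/rₚ.
vₚ/vₐ = 2e+10 / 2e+09 ≈ 10.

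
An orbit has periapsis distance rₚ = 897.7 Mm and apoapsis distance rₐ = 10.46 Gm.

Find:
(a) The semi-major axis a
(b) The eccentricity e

Convert to SI: rₚ = 897.7 Mm = 8.977e+08 m; rₐ = 10.46 Gm = 1.046e+10 m.
(a) a = (rₚ + rₐ) / 2 = (8.977e+08 + 1.046e+10) / 2 ≈ 5.679e+09 m = 5.679 Gm.
(b) e = (rₐ − rₚ) / (rₐ + rₚ) = (1.046e+10 − 8.977e+08) / (1.046e+10 + 8.977e+08) ≈ 0.8419.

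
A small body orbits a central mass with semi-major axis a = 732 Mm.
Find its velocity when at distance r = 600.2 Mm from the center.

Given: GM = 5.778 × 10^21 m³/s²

Convert to SI: a = 732 Mm = 7.32e+08 m; r = 600.2 Mm = 6.002e+08 m.
Vis-viva: v = √(GM · (2/r − 1/a)).
2/r − 1/a = 2/6.002e+08 − 1/7.32e+08 = 1.9661e-09 m⁻¹.
v = √(5.778e+21 · 1.9661e-09) m/s ≈ 3.37e+06 m/s = 3370 km/s.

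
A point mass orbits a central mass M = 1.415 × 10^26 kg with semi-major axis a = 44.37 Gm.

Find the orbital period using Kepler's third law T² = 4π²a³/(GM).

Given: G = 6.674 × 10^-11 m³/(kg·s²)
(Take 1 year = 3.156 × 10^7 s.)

Convert to SI: a = 44.37 Gm = 4.437e+10 m.
GM = G · M = 6.674e-11 · 1.415e+26 = 9.44371e+15 m³/s².
Kepler's third law: T = 2π √(a³ / GM).
Substituting a = 4.437e+10 m and GM = 9.44371e+15 m³/s²:
T = 2π √((4.437e+10)³ / 9.44371e+15) s
T ≈ 6.043e+08 s = 19.15 years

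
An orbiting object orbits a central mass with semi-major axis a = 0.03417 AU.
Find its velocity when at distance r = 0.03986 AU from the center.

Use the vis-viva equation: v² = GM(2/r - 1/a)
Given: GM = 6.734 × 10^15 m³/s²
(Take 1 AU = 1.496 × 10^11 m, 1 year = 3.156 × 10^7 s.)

Convert to SI: a = 0.03417 AU = 5.11183e+09 m; r = 0.03986 AU = 5.96306e+09 m.
Vis-viva: v = √(GM · (2/r − 1/a)).
2/r − 1/a = 2/5.96306e+09 − 1/5.11183e+09 = 1.39774e-10 m⁻¹.
v = √(6.734e+15 · 1.39774e-10) m/s ≈ 970.2 m/s = 0.2047 AU/year.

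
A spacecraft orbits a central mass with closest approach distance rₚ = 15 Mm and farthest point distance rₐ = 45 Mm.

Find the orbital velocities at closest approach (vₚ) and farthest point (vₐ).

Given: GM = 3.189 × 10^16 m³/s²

Convert to SI: rₚ = 15 Mm = 1.5e+07 m; rₐ = 45 Mm = 4.5e+07 m.
Use the vis-viva equation v² = GM(2/r − 1/a) with a = (rₚ + rₐ)/2 = (1.5e+07 + 4.5e+07)/2 = 3e+07 m.
vₚ = √(GM · (2/rₚ − 1/a)) = √(3.189e+16 · (2/1.5e+07 − 1/3e+07)) m/s ≈ 5.647e+04 m/s = 56.47 km/s.
vₐ = √(GM · (2/rₐ − 1/a)) = √(3.189e+16 · (2/4.5e+07 − 1/3e+07)) m/s ≈ 1.882e+04 m/s = 18.82 km/s.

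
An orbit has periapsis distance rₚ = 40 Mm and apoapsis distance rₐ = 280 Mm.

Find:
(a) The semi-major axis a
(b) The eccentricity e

Convert to SI: rₚ = 40 Mm = 4e+07 m; rₐ = 280 Mm = 2.8e+08 m.
(a) a = (rₚ + rₐ) / 2 = (4e+07 + 2.8e+08) / 2 ≈ 1.6e+08 m = 160 Mm.
(b) e = (rₐ − rₚ) / (rₐ + rₚ) = (2.8e+08 − 4e+07) / (2.8e+08 + 4e+07) ≈ 0.75.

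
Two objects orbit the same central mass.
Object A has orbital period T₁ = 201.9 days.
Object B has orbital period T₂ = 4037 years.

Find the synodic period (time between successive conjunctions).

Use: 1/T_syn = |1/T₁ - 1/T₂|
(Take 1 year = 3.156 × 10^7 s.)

Convert to SI: T₁ = 201.9 days = 1.74442e+07 s; T₂ = 4037 years = 1.27408e+11 s.
T_syn = |T₁ · T₂ / (T₁ − T₂)|.
T_syn = |1.74442e+07 · 1.27408e+11 / (1.74442e+07 − 1.27408e+11)| s ≈ 1.745e+07 s = 201.9 days.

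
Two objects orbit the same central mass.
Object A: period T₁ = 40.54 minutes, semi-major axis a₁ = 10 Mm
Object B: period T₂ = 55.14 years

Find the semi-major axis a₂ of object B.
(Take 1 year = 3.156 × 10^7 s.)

Convert to SI: T₁ = 40.54 minutes = 2432.4 s; a₁ = 10 Mm = 1e+07 m; T₂ = 55.14 years = 1.74022e+09 s.
Kepler's third law: (T₁/T₂)² = (a₁/a₂)³ ⇒ a₂ = a₁ · (T₂/T₁)^(2/3).
T₂/T₁ = 1.74022e+09 / 2432.4 = 715433.
a₂ = 1e+07 · (715433)^(2/3) m ≈ 7.999e+10 m = 79.99 Gm.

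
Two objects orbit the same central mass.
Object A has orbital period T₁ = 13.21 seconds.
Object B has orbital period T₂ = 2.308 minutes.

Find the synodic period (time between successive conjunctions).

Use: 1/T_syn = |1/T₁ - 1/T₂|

Convert to SI: T₂ = 2.308 minutes = 138.48 s.
T_syn = |T₁ · T₂ / (T₁ − T₂)|.
T_syn = |13.21 · 138.48 / (13.21 − 138.48)| s ≈ 14.6 s = 14.6 seconds.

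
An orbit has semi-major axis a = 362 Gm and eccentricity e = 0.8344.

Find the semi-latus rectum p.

Convert to SI: a = 362 Gm = 3.62e+11 m.
p = a (1 − e²).
p = 3.62e+11 · (1 − (0.8344)²) = 3.62e+11 · 0.303777 ≈ 1.1e+11 m = 110 Gm.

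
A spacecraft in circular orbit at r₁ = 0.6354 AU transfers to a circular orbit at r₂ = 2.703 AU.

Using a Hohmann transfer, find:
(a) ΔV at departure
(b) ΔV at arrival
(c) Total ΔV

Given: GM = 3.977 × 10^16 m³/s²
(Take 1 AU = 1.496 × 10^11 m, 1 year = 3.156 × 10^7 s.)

Convert to SI: r₁ = 0.6354 AU = 9.50558e+10 m; r₂ = 2.703 AU = 4.04369e+11 m.
Transfer semi-major axis: a_t = (r₁ + r₂)/2 = (9.50558e+10 + 4.04369e+11)/2 = 2.49712e+11 m.
Circular speeds: v₁ = √(GM/r₁) = 646.827 m/s, v₂ = √(GM/r₂) = 313.609 m/s.
Transfer speeds (vis-viva v² = GM(2/r − 1/a_t)): v₁ᵗ = 823.109 m/s, v₂ᵗ = 193.49 m/s.
(a) ΔV₁ = |v₁ᵗ − v₁| ≈ 176.3 m/s = 0.03719 AU/year.
(b) ΔV₂ = |v₂ − v₂ᵗ| ≈ 120.1 m/s = 0.02534 AU/year.
(c) ΔV_total = ΔV₁ + ΔV₂ ≈ 296.4 m/s = 0.06253 AU/year.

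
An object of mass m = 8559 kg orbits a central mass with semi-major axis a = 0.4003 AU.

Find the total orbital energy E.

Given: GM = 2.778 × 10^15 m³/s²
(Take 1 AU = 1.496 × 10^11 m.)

Convert to SI: a = 0.4003 AU = 5.98849e+10 m.
E = −GMm / (2a).
E = −2.778e+15 · 8559 / (2 · 5.98849e+10) J ≈ -1.985e+08 J = -198.5 MJ.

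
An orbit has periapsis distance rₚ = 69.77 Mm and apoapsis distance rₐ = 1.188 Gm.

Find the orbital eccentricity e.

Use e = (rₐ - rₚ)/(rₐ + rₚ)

Convert to SI: rₚ = 69.77 Mm = 6.977e+07 m; rₐ = 1.188 Gm = 1.188e+09 m.
e = (rₐ − rₚ) / (rₐ + rₚ).
e = (1.188e+09 − 6.977e+07) / (1.188e+09 + 6.977e+07) = 1.11823e+09 / 1.25777e+09 ≈ 0.8891.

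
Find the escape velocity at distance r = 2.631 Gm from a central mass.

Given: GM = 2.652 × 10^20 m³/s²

Convert to SI: r = 2.631 Gm = 2.631e+09 m.
Escape velocity comes from setting total energy to zero: ½v² − GM/r = 0 ⇒ v_esc = √(2GM / r).
v_esc = √(2 · 2.652e+20 / 2.631e+09) m/s ≈ 4.49e+05 m/s = 449 km/s.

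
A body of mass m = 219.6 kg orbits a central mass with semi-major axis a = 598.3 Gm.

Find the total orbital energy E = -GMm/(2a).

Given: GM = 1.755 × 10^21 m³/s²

Convert to SI: a = 598.3 Gm = 5.983e+11 m.
E = −GMm / (2a).
E = −1.755e+21 · 219.6 / (2 · 5.983e+11) J ≈ -3.221e+11 J = -322.1 GJ.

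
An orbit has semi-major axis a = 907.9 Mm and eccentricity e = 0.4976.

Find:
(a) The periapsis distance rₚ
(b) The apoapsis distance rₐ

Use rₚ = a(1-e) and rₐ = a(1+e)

Convert to SI: a = 907.9 Mm = 9.079e+08 m.
(a) rₚ = a(1 − e) = 9.079e+08 · (1 − 0.4976) = 9.079e+08 · 0.5024 ≈ 4.561e+08 m = 456.1 Mm.
(b) rₐ = a(1 + e) = 9.079e+08 · (1 + 0.4976) = 9.079e+08 · 1.4976 ≈ 1.36e+09 m = 1.36 Gm.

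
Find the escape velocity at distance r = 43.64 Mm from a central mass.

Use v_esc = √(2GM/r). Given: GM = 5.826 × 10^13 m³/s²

Convert to SI: r = 43.64 Mm = 4.364e+07 m.
Escape velocity comes from setting total energy to zero: ½v² − GM/r = 0 ⇒ v_esc = √(2GM / r).
v_esc = √(2 · 5.826e+13 / 4.364e+07) m/s ≈ 1634 m/s = 1.634 km/s.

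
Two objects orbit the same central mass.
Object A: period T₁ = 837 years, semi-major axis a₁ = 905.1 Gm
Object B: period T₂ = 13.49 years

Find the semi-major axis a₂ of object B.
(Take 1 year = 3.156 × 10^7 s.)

Convert to SI: T₁ = 837 years = 2.64157e+10 s; a₁ = 905.1 Gm = 9.051e+11 m; T₂ = 13.49 years = 4.25744e+08 s.
Kepler's third law: (T₁/T₂)² = (a₁/a₂)³ ⇒ a₂ = a₁ · (T₂/T₁)^(2/3).
T₂/T₁ = 4.25744e+08 / 2.64157e+10 = 0.0161171.
a₂ = 9.051e+11 · (0.0161171)^(2/3) m ≈ 5.775e+10 m = 57.75 Gm.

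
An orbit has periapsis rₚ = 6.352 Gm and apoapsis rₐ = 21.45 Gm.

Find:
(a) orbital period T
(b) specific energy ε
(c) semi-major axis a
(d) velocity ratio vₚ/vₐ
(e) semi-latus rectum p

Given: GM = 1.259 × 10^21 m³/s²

Convert to SI: rₚ = 6.352 Gm = 6.352e+09 m; rₐ = 21.45 Gm = 2.145e+10 m.
(a) With a = (rₚ + rₐ)/2 = 1.3901e+10 m, T = 2π √(a³/GM) = 2π √((1.3901e+10)³/1.259e+21) s ≈ 2.902e+05 s
(b) With a = (rₚ + rₐ)/2 = 1.3901e+10 m, ε = −GM/(2a) = −1.259e+21/(2 · 1.3901e+10) J/kg ≈ -4.528e+10 J/kg
(c) a = (rₚ + rₐ)/2 = (6.352e+09 + 2.145e+10)/2 ≈ 1.39e+10 m
(d) Conservation of angular momentum (rₚvₚ = rₐvₐ) gives vₚ/vₐ = rₐ/rₚ = 2.145e+10/6.352e+09 ≈ 3.377
(e) From a = (rₚ + rₐ)/2 = 1.3901e+10 m and e = (rₐ − rₚ)/(rₐ + rₚ) = 0.543054, p = a(1 − e²) = 1.3901e+10 · (1 − (0.543054)²) ≈ 9.801e+09 m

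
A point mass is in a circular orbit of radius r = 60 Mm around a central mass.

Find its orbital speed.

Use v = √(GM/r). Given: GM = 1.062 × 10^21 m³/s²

Convert to SI: r = 60 Mm = 6e+07 m.
For a circular orbit, gravity supplies the centripetal force, so v = √(GM / r).
v = √(1.062e+21 / 6e+07) m/s ≈ 4.207e+06 m/s = 4207 km/s.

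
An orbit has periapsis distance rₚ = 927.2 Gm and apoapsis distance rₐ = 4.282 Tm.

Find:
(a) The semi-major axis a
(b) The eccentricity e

Convert to SI: rₚ = 927.2 Gm = 9.272e+11 m; rₐ = 4.282 Tm = 4.282e+12 m.
(a) a = (rₚ + rₐ) / 2 = (9.272e+11 + 4.282e+12) / 2 ≈ 2.605e+12 m = 2.605 Tm.
(b) e = (rₐ − rₚ) / (rₐ + rₚ) = (4.282e+12 − 9.272e+11) / (4.282e+12 + 9.272e+11) ≈ 0.644.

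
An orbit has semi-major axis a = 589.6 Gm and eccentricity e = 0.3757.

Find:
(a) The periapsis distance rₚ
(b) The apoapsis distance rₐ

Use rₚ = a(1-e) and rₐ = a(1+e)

Convert to SI: a = 589.6 Gm = 5.896e+11 m.
(a) rₚ = a(1 − e) = 5.896e+11 · (1 − 0.3757) = 5.896e+11 · 0.6243 ≈ 3.681e+11 m = 368.1 Gm.
(b) rₐ = a(1 + e) = 5.896e+11 · (1 + 0.3757) = 5.896e+11 · 1.3757 ≈ 8.111e+11 m = 811.1 Gm.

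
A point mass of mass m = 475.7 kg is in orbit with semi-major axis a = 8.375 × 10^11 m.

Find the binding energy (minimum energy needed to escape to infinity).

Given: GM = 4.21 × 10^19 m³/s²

Total orbital energy is E = −GMm/(2a); binding energy is E_bind = −E = GMm/(2a).
E_bind = 4.21e+19 · 475.7 / (2 · 8.375e+11) J ≈ 1.196e+10 J = 11.96 GJ.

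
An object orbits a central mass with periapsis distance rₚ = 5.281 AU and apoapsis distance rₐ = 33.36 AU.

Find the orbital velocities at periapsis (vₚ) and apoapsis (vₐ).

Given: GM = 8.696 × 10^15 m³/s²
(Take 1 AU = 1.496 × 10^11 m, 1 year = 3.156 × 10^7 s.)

Convert to SI: rₚ = 5.281 AU = 7.90038e+11 m; rₐ = 33.36 AU = 4.99066e+12 m.
Use the vis-viva equation v² = GM(2/r − 1/a) with a = (rₚ + rₐ)/2 = (7.90038e+11 + 4.99066e+12)/2 = 2.89035e+12 m.
vₚ = √(GM · (2/rₚ − 1/a)) = √(8.696e+15 · (2/7.90038e+11 − 1/2.89035e+12)) m/s ≈ 137.9 m/s = 0.02908 AU/year.
vₐ = √(GM · (2/rₐ − 1/a)) = √(8.696e+15 · (2/4.99066e+12 − 1/2.89035e+12)) m/s ≈ 21.82 m/s = 0.004604 AU/year.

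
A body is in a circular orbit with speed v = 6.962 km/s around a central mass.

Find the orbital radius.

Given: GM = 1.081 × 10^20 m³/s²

Convert to SI: v = 6.962 km/s = 6962 m/s.
For a circular orbit, v² = GM / r, so r = GM / v².
r = 1.081e+20 / (6962)² m ≈ 2.23e+12 m = 2.23 × 10^12 m.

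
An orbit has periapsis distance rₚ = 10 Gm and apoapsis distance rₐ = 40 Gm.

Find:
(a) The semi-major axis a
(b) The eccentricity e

Convert to SI: rₚ = 10 Gm = 1e+10 m; rₐ = 40 Gm = 4e+10 m.
(a) a = (rₚ + rₐ) / 2 = (1e+10 + 4e+10) / 2 ≈ 2.5e+10 m = 25 Gm.
(b) e = (rₐ − rₚ) / (rₐ + rₚ) = (4e+10 − 1e+10) / (4e+10 + 1e+10) ≈ 0.6.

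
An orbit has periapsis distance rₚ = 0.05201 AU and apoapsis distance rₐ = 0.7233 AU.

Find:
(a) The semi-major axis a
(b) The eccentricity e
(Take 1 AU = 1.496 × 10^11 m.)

Convert to SI: rₚ = 0.05201 AU = 7.7807e+09 m; rₐ = 0.7233 AU = 1.08206e+11 m.
(a) a = (rₚ + rₐ) / 2 = (7.7807e+09 + 1.08206e+11) / 2 ≈ 5.799e+10 m = 0.3877 AU.
(b) e = (rₐ − rₚ) / (rₐ + rₚ) = (1.08206e+11 − 7.7807e+09) / (1.08206e+11 + 7.7807e+09) ≈ 0.8658.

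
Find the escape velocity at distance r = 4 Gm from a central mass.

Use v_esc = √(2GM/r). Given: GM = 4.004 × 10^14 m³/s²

Convert to SI: r = 4 Gm = 4e+09 m.
Escape velocity comes from setting total energy to zero: ½v² − GM/r = 0 ⇒ v_esc = √(2GM / r).
v_esc = √(2 · 4.004e+14 / 4e+09) m/s ≈ 447.4 m/s = 447.4 m/s.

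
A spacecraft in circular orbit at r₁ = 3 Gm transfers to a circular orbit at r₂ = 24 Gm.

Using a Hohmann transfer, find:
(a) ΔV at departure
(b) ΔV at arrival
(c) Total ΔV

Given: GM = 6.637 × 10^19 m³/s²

Convert to SI: r₁ = 3 Gm = 3e+09 m; r₂ = 24 Gm = 2.4e+10 m.
Transfer semi-major axis: a_t = (r₁ + r₂)/2 = (3e+09 + 2.4e+10)/2 = 1.35e+10 m.
Circular speeds: v₁ = √(GM/r₁) = 148739 m/s, v₂ = √(GM/r₂) = 52587.2 m/s.
Transfer speeds (vis-viva v² = GM(2/r − 1/a_t)): v₁ᵗ = 198319 m/s, v₂ᵗ = 24789.9 m/s.
(a) ΔV₁ = |v₁ᵗ − v₁| ≈ 4.958e+04 m/s = 49.58 km/s.
(b) ΔV₂ = |v₂ − v₂ᵗ| ≈ 2.78e+04 m/s = 27.8 km/s.
(c) ΔV_total = ΔV₁ + ΔV₂ ≈ 7.738e+04 m/s = 77.38 km/s.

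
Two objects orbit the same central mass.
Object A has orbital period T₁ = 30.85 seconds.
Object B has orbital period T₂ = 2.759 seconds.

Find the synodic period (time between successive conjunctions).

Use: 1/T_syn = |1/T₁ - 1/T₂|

T_syn = |T₁ · T₂ / (T₁ − T₂)|.
T_syn = |30.85 · 2.759 / (30.85 − 2.759)| s ≈ 3.03 s = 3.03 seconds.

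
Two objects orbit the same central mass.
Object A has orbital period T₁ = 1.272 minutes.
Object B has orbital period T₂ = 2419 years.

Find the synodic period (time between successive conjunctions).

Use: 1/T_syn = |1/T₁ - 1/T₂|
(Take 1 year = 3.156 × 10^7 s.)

Convert to SI: T₁ = 1.272 minutes = 76.32 s; T₂ = 2419 years = 7.63436e+10 s.
T_syn = |T₁ · T₂ / (T₁ − T₂)|.
T_syn = |76.32 · 7.63436e+10 / (76.32 − 7.63436e+10)| s ≈ 76.32 s = 1.272 minutes.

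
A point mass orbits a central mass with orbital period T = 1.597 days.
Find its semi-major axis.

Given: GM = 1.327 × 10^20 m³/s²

Convert to SI: T = 1.597 days = 137981 s.
Invert Kepler's third law: a = (GM · T² / (4π²))^(1/3).
Substituting T = 137981 s and GM = 1.327e+20 m³/s²:
a = (1.327e+20 · (137981)² / (4π²))^(1/3) m
a ≈ 4e+09 m = 4 Gm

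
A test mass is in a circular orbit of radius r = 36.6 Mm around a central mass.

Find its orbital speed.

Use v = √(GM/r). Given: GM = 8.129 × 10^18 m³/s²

Convert to SI: r = 36.6 Mm = 3.66e+07 m.
For a circular orbit, gravity supplies the centripetal force, so v = √(GM / r).
v = √(8.129e+18 / 3.66e+07) m/s ≈ 4.713e+05 m/s = 471.3 km/s.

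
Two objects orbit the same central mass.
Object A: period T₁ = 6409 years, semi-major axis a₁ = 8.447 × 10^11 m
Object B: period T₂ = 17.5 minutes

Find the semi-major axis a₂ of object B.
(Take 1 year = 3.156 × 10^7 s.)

Convert to SI: T₁ = 6409 years = 2.02268e+11 s; T₂ = 17.5 minutes = 1050 s.
Kepler's third law: (T₁/T₂)² = (a₁/a₂)³ ⇒ a₂ = a₁ · (T₂/T₁)^(2/3).
T₂/T₁ = 1050 / 2.02268e+11 = 5.19113e-09.
a₂ = 8.447e+11 · (5.19113e-09)^(2/3) m ≈ 2.532e+06 m = 2.532 × 10^6 m.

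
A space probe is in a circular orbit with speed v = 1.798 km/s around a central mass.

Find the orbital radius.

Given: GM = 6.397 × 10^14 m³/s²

Convert to SI: v = 1.798 km/s = 1798 m/s.
For a circular orbit, v² = GM / r, so r = GM / v².
r = 6.397e+14 / (1798)² m ≈ 1.979e+08 m = 197.9 Mm.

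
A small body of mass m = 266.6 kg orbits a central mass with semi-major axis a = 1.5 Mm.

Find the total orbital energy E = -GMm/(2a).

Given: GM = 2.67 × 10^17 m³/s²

Convert to SI: a = 1.5 Mm = 1.5e+06 m.
E = −GMm / (2a).
E = −2.67e+17 · 266.6 / (2 · 1.5e+06) J ≈ -2.373e+13 J = -23.73 TJ.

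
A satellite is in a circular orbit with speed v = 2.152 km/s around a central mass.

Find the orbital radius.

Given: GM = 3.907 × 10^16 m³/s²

Convert to SI: v = 2.152 km/s = 2152 m/s.
For a circular orbit, v² = GM / r, so r = GM / v².
r = 3.907e+16 / (2152)² m ≈ 8.436e+09 m = 8.436 Gm.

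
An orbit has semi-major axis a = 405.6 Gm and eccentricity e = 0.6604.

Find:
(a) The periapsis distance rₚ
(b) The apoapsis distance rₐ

Convert to SI: a = 405.6 Gm = 4.056e+11 m.
(a) rₚ = a(1 − e) = 4.056e+11 · (1 − 0.6604) = 4.056e+11 · 0.3396 ≈ 1.377e+11 m = 137.7 Gm.
(b) rₐ = a(1 + e) = 4.056e+11 · (1 + 0.6604) = 4.056e+11 · 1.6604 ≈ 6.735e+11 m = 673.5 Gm.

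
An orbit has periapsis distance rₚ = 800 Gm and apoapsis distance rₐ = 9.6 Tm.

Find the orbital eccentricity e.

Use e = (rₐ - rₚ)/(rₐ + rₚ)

Convert to SI: rₚ = 800 Gm = 8e+11 m; rₐ = 9.6 Tm = 9.6e+12 m.
e = (rₐ − rₚ) / (rₐ + rₚ).
e = (9.6e+12 − 8e+11) / (9.6e+12 + 8e+11) = 8.8e+12 / 1.04e+13 ≈ 0.8462.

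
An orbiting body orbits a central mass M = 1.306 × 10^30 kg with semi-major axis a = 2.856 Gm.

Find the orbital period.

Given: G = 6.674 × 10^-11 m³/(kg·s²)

Convert to SI: a = 2.856 Gm = 2.856e+09 m.
GM = G · M = 6.674e-11 · 1.306e+30 = 8.71624e+19 m³/s².
Kepler's third law: T = 2π √(a³ / GM).
Substituting a = 2.856e+09 m and GM = 8.71624e+19 m³/s²:
T = 2π √((2.856e+09)³ / 8.71624e+19) s
T ≈ 1.027e+05 s = 1.189 days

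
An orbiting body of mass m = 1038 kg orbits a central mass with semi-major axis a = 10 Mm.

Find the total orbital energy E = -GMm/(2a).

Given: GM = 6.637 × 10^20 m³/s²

Convert to SI: a = 10 Mm = 1e+07 m.
E = −GMm / (2a).
E = −6.637e+20 · 1038 / (2 · 1e+07) J ≈ -3.445e+16 J = -34.45 PJ.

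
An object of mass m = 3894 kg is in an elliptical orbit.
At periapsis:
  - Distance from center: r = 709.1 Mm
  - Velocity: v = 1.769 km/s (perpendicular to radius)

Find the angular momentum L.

Convert to SI: r = 709.1 Mm = 7.091e+08 m; v = 1.769 km/s = 1769 m/s.
Since v is perpendicular to r, L = m · v · r.
L = 3894 · 1769 · 7.091e+08 kg·m²/s ≈ 4.885e+15 kg·m²/s.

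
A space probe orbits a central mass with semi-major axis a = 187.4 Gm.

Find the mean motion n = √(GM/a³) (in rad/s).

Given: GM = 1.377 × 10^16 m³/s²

Convert to SI: a = 187.4 Gm = 1.874e+11 m.
n = √(GM / a³).
n = √(1.377e+16 / (1.874e+11)³) rad/s ≈ 1.446e-09 rad/s.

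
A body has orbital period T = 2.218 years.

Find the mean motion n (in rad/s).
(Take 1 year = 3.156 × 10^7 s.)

Convert to SI: T = 2.218 years = 7.00001e+07 s.
n = 2π / T.
n = 2π / 7.00001e+07 s ≈ 8.976e-08 rad/s.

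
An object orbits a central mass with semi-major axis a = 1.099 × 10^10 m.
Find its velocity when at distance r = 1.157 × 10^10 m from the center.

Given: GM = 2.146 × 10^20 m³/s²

Vis-viva: v = √(GM · (2/r − 1/a)).
2/r − 1/a = 2/1.157e+10 − 1/1.099e+10 = 8.1869e-11 m⁻¹.
v = √(2.146e+20 · 8.1869e-11) m/s ≈ 1.325e+05 m/s = 132.5 km/s.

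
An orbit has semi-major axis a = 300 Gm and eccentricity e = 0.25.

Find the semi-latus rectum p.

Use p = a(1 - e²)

Convert to SI: a = 300 Gm = 3e+11 m.
p = a (1 − e²).
p = 3e+11 · (1 − (0.25)²) = 3e+11 · 0.9375 ≈ 2.812e+11 m = 281.2 Gm.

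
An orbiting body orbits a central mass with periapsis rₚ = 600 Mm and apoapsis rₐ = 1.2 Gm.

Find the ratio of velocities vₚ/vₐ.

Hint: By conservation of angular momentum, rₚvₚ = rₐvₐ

Convert to SI: rₚ = 600 Mm = 6e+08 m; rₐ = 1.2 Gm = 1.2e+09 m.
Conservation of angular momentum gives rₚvₚ = rₐvₐ, so vₚ/vₐ = rₐ/rₚ.
vₚ/vₐ = 1.2e+09 / 6e+08 ≈ 2.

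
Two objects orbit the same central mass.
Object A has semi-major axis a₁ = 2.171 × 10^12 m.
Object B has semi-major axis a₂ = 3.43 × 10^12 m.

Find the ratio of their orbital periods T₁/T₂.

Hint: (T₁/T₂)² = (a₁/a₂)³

From Kepler's third law, (T₁/T₂)² = (a₁/a₂)³, so T₁/T₂ = (a₁/a₂)^(3/2).
a₁/a₂ = 2.171e+12 / 3.43e+12 = 0.632945.
T₁/T₂ = (0.632945)^(3/2) ≈ 0.5036.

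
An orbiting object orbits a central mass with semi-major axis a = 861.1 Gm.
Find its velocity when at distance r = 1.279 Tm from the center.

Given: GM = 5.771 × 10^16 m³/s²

Convert to SI: a = 861.1 Gm = 8.611e+11 m; r = 1.279 Tm = 1.279e+12 m.
Vis-viva: v = √(GM · (2/r − 1/a)).
2/r − 1/a = 2/1.279e+12 − 1/8.611e+11 = 4.02416e-13 m⁻¹.
v = √(5.771e+16 · 4.02416e-13) m/s ≈ 152.4 m/s = 152.4 m/s.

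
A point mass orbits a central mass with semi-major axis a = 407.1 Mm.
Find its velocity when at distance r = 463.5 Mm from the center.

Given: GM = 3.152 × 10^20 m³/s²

Convert to SI: a = 407.1 Mm = 4.071e+08 m; r = 463.5 Mm = 4.635e+08 m.
Vis-viva: v = √(GM · (2/r − 1/a)).
2/r − 1/a = 2/4.635e+08 − 1/4.071e+08 = 1.8586e-09 m⁻¹.
v = √(3.152e+20 · 1.8586e-09) m/s ≈ 7.654e+05 m/s = 765.4 km/s.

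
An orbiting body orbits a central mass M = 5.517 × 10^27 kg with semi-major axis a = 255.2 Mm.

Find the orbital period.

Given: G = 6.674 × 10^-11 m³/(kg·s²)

Convert to SI: a = 255.2 Mm = 2.552e+08 m.
GM = G · M = 6.674e-11 · 5.517e+27 = 3.68205e+17 m³/s².
Kepler's third law: T = 2π √(a³ / GM).
Substituting a = 2.552e+08 m and GM = 3.68205e+17 m³/s²:
T = 2π √((2.552e+08)³ / 3.68205e+17) s
T ≈ 4.221e+04 s = 11.73 hours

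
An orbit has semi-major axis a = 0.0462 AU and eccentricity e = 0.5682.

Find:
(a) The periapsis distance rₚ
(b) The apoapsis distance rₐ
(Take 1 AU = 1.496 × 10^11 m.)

Convert to SI: a = 0.0462 AU = 6.91152e+09 m.
(a) rₚ = a(1 − e) = 6.91152e+09 · (1 − 0.5682) = 6.91152e+09 · 0.4318 ≈ 2.984e+09 m = 0.01995 AU.
(b) rₐ = a(1 + e) = 6.91152e+09 · (1 + 0.5682) = 6.91152e+09 · 1.5682 ≈ 1.084e+10 m = 0.07245 AU.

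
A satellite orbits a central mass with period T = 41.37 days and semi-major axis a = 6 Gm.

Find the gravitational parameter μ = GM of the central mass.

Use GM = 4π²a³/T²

Convert to SI: T = 41.37 days = 3.57437e+06 s; a = 6 Gm = 6e+09 m.
GM = 4π² · a³ / T².
GM = 4π² · (6e+09)³ / (3.57437e+06)² m³/s² ≈ 6.674e+17 m³/s² = 6.674 × 10^17 m³/s².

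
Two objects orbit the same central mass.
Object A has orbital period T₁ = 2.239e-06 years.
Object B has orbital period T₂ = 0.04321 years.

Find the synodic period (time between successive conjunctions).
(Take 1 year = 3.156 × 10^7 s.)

Convert to SI: T₁ = 2.239e-06 years = 70.6628 s; T₂ = 0.04321 years = 1.36371e+06 s.
T_syn = |T₁ · T₂ / (T₁ − T₂)|.
T_syn = |70.6628 · 1.36371e+06 / (70.6628 − 1.36371e+06)| s ≈ 70.67 s = 2.239e-06 years.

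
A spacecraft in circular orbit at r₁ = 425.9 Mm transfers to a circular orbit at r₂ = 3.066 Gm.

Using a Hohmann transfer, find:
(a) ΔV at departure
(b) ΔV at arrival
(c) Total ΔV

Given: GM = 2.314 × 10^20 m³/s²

Convert to SI: r₁ = 425.9 Mm = 4.259e+08 m; r₂ = 3.066 Gm = 3.066e+09 m.
Transfer semi-major axis: a_t = (r₁ + r₂)/2 = (4.259e+08 + 3.066e+09)/2 = 1.74595e+09 m.
Circular speeds: v₁ = √(GM/r₁) = 737102 m/s, v₂ = √(GM/r₂) = 274723 m/s.
Transfer speeds (vis-viva v² = GM(2/r − 1/a_t)): v₁ᵗ = 976783 m/s, v₂ᵗ = 135686 m/s.
(a) ΔV₁ = |v₁ᵗ − v₁| ≈ 2.397e+05 m/s = 239.7 km/s.
(b) ΔV₂ = |v₂ − v₂ᵗ| ≈ 1.39e+05 m/s = 139 km/s.
(c) ΔV_total = ΔV₁ + ΔV₂ ≈ 3.787e+05 m/s = 378.7 km/s.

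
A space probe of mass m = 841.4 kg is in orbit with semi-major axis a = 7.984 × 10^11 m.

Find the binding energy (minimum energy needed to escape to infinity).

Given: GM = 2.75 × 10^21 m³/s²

Total orbital energy is E = −GMm/(2a); binding energy is E_bind = −E = GMm/(2a).
E_bind = 2.75e+21 · 841.4 / (2 · 7.984e+11) J ≈ 1.449e+12 J = 1.449 TJ.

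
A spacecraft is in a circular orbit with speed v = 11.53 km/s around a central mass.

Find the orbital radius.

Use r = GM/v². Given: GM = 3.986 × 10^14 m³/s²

Convert to SI: v = 11.53 km/s = 11530 m/s.
For a circular orbit, v² = GM / r, so r = GM / v².
r = 3.986e+14 / (11530)² m ≈ 2.998e+06 m = 2.998 Mm.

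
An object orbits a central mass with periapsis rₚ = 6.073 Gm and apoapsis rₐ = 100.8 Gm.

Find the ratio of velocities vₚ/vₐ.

Convert to SI: rₚ = 6.073 Gm = 6.073e+09 m; rₐ = 100.8 Gm = 1.008e+11 m.
Conservation of angular momentum gives rₚvₚ = rₐvₐ, so vₚ/vₐ = rₐ/rₚ.
vₚ/vₐ = 1.008e+11 / 6.073e+09 ≈ 16.6.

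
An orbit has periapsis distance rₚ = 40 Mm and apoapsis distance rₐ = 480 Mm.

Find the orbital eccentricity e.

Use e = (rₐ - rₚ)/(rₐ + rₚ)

Convert to SI: rₚ = 40 Mm = 4e+07 m; rₐ = 480 Mm = 4.8e+08 m.
e = (rₐ − rₚ) / (rₐ + rₚ).
e = (4.8e+08 − 4e+07) / (4.8e+08 + 4e+07) = 4.4e+08 / 5.2e+08 ≈ 0.8462.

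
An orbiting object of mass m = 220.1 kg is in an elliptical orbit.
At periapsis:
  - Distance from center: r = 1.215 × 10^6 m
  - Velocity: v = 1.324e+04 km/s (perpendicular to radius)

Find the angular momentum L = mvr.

Convert to SI: v = 1.324e+04 km/s = 1.324e+07 m/s.
Since v is perpendicular to r, L = m · v · r.
L = 220.1 · 1.324e+07 · 1.215e+06 kg·m²/s ≈ 3.541e+15 kg·m²/s.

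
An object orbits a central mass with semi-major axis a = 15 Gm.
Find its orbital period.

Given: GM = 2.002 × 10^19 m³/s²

Convert to SI: a = 15 Gm = 1.5e+10 m.
Kepler's third law: T = 2π √(a³ / GM).
Substituting a = 1.5e+10 m and GM = 2.002e+19 m³/s²:
T = 2π √((1.5e+10)³ / 2.002e+19) s
T ≈ 2.58e+06 s = 29.86 days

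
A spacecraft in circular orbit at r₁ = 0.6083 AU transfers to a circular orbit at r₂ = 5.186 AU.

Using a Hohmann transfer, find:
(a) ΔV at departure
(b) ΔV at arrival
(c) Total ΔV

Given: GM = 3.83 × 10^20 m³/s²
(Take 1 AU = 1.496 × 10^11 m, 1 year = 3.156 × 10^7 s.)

Convert to SI: r₁ = 0.6083 AU = 9.10017e+10 m; r₂ = 5.186 AU = 7.75826e+11 m.
Transfer semi-major axis: a_t = (r₁ + r₂)/2 = (9.10017e+10 + 7.75826e+11)/2 = 4.33414e+11 m.
Circular speeds: v₁ = √(GM/r₁) = 64874.6 m/s, v₂ = √(GM/r₂) = 22218.6 m/s.
Transfer speeds (vis-viva v² = GM(2/r − 1/a_t)): v₁ᵗ = 86797.1 m/s, v₂ᵗ = 10181 m/s.
(a) ΔV₁ = |v₁ᵗ − v₁| ≈ 2.192e+04 m/s = 4.625 AU/year.
(b) ΔV₂ = |v₂ − v₂ᵗ| ≈ 1.204e+04 m/s = 2.539 AU/year.
(c) ΔV_total = ΔV₁ + ΔV₂ ≈ 3.396e+04 m/s = 7.164 AU/year.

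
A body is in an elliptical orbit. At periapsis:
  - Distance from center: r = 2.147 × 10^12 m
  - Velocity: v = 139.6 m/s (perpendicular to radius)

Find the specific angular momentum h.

With v perpendicular to r, h = r · v.
h = 2.147e+12 · 139.6 m²/s ≈ 2.997e+14 m²/s.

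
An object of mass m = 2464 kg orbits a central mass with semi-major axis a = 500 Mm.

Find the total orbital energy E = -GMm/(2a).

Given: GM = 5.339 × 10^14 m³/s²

Convert to SI: a = 500 Mm = 5e+08 m.
E = −GMm / (2a).
E = −5.339e+14 · 2464 / (2 · 5e+08) J ≈ -1.316e+09 J = -1.316 GJ.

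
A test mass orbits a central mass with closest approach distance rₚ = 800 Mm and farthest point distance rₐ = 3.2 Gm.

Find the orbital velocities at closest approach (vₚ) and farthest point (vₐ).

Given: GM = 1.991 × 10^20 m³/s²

Convert to SI: rₚ = 800 Mm = 8e+08 m; rₐ = 3.2 Gm = 3.2e+09 m.
Use the vis-viva equation v² = GM(2/r − 1/a) with a = (rₚ + rₐ)/2 = (8e+08 + 3.2e+09)/2 = 2e+09 m.
vₚ = √(GM · (2/rₚ − 1/a)) = √(1.991e+20 · (2/8e+08 − 1/2e+09)) m/s ≈ 6.31e+05 m/s = 631 km/s.
vₐ = √(GM · (2/rₐ − 1/a)) = √(1.991e+20 · (2/3.2e+09 − 1/2e+09)) m/s ≈ 1.578e+05 m/s = 157.8 km/s.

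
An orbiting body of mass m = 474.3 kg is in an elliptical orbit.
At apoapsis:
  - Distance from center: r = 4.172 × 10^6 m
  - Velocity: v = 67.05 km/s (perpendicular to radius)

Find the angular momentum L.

Convert to SI: v = 67.05 km/s = 67050 m/s.
Since v is perpendicular to r, L = m · v · r.
L = 474.3 · 67050 · 4.172e+06 kg·m²/s ≈ 1.327e+14 kg·m²/s.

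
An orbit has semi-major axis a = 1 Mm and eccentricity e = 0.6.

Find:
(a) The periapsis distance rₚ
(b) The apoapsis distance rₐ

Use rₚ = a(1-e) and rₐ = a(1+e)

Convert to SI: a = 1 Mm = 1e+06 m.
(a) rₚ = a(1 − e) = 1e+06 · (1 − 0.6) = 1e+06 · 0.4 ≈ 4e+05 m = 400 km.
(b) rₐ = a(1 + e) = 1e+06 · (1 + 0.6) = 1e+06 · 1.6 ≈ 1.6e+06 m = 1.6 Mm.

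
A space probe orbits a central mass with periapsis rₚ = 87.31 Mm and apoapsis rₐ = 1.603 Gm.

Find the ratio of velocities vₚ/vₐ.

Convert to SI: rₚ = 87.31 Mm = 8.731e+07 m; rₐ = 1.603 Gm = 1.603e+09 m.
Conservation of angular momentum gives rₚvₚ = rₐvₐ, so vₚ/vₐ = rₐ/rₚ.
vₚ/vₐ = 1.603e+09 / 8.731e+07 ≈ 18.36.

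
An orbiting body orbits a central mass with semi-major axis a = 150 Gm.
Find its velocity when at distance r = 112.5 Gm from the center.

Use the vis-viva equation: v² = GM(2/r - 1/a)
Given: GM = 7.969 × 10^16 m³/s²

Convert to SI: a = 150 Gm = 1.5e+11 m; r = 112.5 Gm = 1.125e+11 m.
Vis-viva: v = √(GM · (2/r − 1/a)).
2/r − 1/a = 2/1.125e+11 − 1/1.5e+11 = 1.11111e-11 m⁻¹.
v = √(7.969e+16 · 1.11111e-11) m/s ≈ 941 m/s = 941 m/s.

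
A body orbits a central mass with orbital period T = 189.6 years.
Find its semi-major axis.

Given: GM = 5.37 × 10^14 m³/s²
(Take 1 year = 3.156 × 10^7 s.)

Convert to SI: T = 189.6 years = 5.98378e+09 s.
Invert Kepler's third law: a = (GM · T² / (4π²))^(1/3).
Substituting T = 5.98378e+09 s and GM = 5.37e+14 m³/s²:
a = (5.37e+14 · (5.98378e+09)² / (4π²))^(1/3) m
a ≈ 7.868e+10 m = 7.868 × 10^10 m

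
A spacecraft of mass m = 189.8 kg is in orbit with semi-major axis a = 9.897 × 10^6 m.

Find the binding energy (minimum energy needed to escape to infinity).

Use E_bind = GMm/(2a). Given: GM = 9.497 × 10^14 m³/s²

Total orbital energy is E = −GMm/(2a); binding energy is E_bind = −E = GMm/(2a).
E_bind = 9.497e+14 · 189.8 / (2 · 9.897e+06) J ≈ 9.106e+09 J = 9.106 GJ.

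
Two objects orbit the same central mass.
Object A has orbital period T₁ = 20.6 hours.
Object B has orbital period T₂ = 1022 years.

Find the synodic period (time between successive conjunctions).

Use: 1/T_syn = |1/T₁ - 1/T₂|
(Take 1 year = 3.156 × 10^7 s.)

Convert to SI: T₁ = 20.6 hours = 74160 s; T₂ = 1022 years = 3.22543e+10 s.
T_syn = |T₁ · T₂ / (T₁ − T₂)|.
T_syn = |74160 · 3.22543e+10 / (74160 − 3.22543e+10)| s ≈ 7.416e+04 s = 20.6 hours.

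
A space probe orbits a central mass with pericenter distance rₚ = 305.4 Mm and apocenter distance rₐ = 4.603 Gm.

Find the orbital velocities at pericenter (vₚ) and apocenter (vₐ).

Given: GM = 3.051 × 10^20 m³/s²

Convert to SI: rₚ = 305.4 Mm = 3.054e+08 m; rₐ = 4.603 Gm = 4.603e+09 m.
Use the vis-viva equation v² = GM(2/r − 1/a) with a = (rₚ + rₐ)/2 = (3.054e+08 + 4.603e+09)/2 = 2.4542e+09 m.
vₚ = √(GM · (2/rₚ − 1/a)) = √(3.051e+20 · (2/3.054e+08 − 1/2.4542e+09)) m/s ≈ 1.369e+06 m/s = 1369 km/s.
vₐ = √(GM · (2/rₐ − 1/a)) = √(3.051e+20 · (2/4.603e+09 − 1/2.4542e+09)) m/s ≈ 9.082e+04 m/s = 90.82 km/s.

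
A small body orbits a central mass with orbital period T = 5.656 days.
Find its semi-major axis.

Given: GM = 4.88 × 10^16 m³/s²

Convert to SI: T = 5.656 days = 488678 s.
Invert Kepler's third law: a = (GM · T² / (4π²))^(1/3).
Substituting T = 488678 s and GM = 4.88e+16 m³/s²:
a = (4.88e+16 · (488678)² / (4π²))^(1/3) m
a ≈ 6.658e+08 m = 665.8 Mm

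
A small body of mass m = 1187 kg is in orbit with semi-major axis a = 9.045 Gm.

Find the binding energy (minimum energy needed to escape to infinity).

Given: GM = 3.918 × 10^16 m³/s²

Convert to SI: a = 9.045 Gm = 9.045e+09 m.
Total orbital energy is E = −GMm/(2a); binding energy is E_bind = −E = GMm/(2a).
E_bind = 3.918e+16 · 1187 / (2 · 9.045e+09) J ≈ 2.571e+09 J = 2.571 GJ.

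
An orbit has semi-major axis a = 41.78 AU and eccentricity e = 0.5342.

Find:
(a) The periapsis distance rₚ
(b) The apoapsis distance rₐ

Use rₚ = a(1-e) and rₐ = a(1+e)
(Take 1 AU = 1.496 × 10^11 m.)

Convert to SI: a = 41.78 AU = 6.25029e+12 m.
(a) rₚ = a(1 − e) = 6.25029e+12 · (1 − 0.5342) = 6.25029e+12 · 0.4658 ≈ 2.911e+12 m = 19.46 AU.
(b) rₐ = a(1 + e) = 6.25029e+12 · (1 + 0.5342) = 6.25029e+12 · 1.5342 ≈ 9.589e+12 m = 64.1 AU.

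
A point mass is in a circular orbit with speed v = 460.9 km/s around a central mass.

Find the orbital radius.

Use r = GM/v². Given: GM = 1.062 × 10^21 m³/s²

Convert to SI: v = 460.9 km/s = 460900 m/s.
For a circular orbit, v² = GM / r, so r = GM / v².
r = 1.062e+21 / (460900)² m ≈ 4.999e+09 m = 4.999 Gm.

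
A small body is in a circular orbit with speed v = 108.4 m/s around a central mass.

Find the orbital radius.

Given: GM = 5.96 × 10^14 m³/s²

For a circular orbit, v² = GM / r, so r = GM / v².
r = 5.96e+14 / (108.4)² m ≈ 5.072e+10 m = 50.72 Gm.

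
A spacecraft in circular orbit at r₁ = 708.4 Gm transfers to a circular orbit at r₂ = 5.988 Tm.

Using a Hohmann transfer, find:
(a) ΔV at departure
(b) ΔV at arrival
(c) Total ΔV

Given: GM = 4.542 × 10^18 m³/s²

Convert to SI: r₁ = 708.4 Gm = 7.084e+11 m; r₂ = 5.988 Tm = 5.988e+12 m.
Transfer semi-major axis: a_t = (r₁ + r₂)/2 = (7.084e+11 + 5.988e+12)/2 = 3.3482e+12 m.
Circular speeds: v₁ = √(GM/r₁) = 2532.12 m/s, v₂ = √(GM/r₂) = 870.929 m/s.
Transfer speeds (vis-viva v² = GM(2/r − 1/a_t)): v₁ᵗ = 3386.25 m/s, v₂ᵗ = 400.605 m/s.
(a) ΔV₁ = |v₁ᵗ − v₁| ≈ 854.1 m/s = 854.1 m/s.
(b) ΔV₂ = |v₂ − v₂ᵗ| ≈ 470.3 m/s = 470.3 m/s.
(c) ΔV_total = ΔV₁ + ΔV₂ ≈ 1324 m/s = 1.324 km/s.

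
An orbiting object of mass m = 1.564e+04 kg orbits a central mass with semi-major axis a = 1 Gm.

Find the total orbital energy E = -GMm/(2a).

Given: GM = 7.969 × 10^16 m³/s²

Convert to SI: a = 1 Gm = 1e+09 m.
E = −GMm / (2a).
E = −7.969e+16 · 1.564e+04 / (2 · 1e+09) J ≈ -6.232e+11 J = -623.2 GJ.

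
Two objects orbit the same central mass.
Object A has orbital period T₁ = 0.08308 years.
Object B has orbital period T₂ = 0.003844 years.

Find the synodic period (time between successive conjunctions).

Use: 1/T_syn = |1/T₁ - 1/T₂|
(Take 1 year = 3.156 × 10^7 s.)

Convert to SI: T₁ = 0.08308 years = 2.622e+06 s; T₂ = 0.003844 years = 121317 s.
T_syn = |T₁ · T₂ / (T₁ − T₂)|.
T_syn = |2.622e+06 · 121317 / (2.622e+06 − 121317)| s ≈ 1.272e+05 s = 0.00403 years.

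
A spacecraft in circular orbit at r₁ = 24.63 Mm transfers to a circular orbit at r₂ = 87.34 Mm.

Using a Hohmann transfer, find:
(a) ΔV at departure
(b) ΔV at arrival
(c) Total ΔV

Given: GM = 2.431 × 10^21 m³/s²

Convert to SI: r₁ = 24.63 Mm = 2.463e+07 m; r₂ = 87.34 Mm = 8.734e+07 m.
Transfer semi-major axis: a_t = (r₁ + r₂)/2 = (2.463e+07 + 8.734e+07)/2 = 5.5985e+07 m.
Circular speeds: v₁ = √(GM/r₁) = 9.93483e+06 m/s, v₂ = √(GM/r₂) = 5.27577e+06 m/s.
Transfer speeds (vis-viva v² = GM(2/r − 1/a_t)): v₁ᵗ = 1.24088e+07 m/s, v₂ᵗ = 3.49931e+06 m/s.
(a) ΔV₁ = |v₁ᵗ − v₁| ≈ 2.474e+06 m/s = 2474 km/s.
(b) ΔV₂ = |v₂ − v₂ᵗ| ≈ 1.776e+06 m/s = 1776 km/s.
(c) ΔV_total = ΔV₁ + ΔV₂ ≈ 4.25e+06 m/s = 4250 km/s.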